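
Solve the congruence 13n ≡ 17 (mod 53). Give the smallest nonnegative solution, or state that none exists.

38

gcd(53, 13):
  53 = 4×13 + 1
  13 = 13×1
so gcd(53, 13) = 1.
1 divides 17, so solutions exist.
Back-substitute for Bézout coefficients:
  1 = 53 - 4×13
  ... = 13×(-4) + 53×(1)
So 13×(-4) ≡ 1 (mod 53); multiply by 17: n ≡ -68 (mod 53).
Smallest nonnegative: n = -68 mod 53 = 38.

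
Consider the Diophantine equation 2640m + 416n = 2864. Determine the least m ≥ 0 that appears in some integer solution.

gcd(2640, 416) = 16.
16 divides 2864, so solutions exist.
By Bézout, 2640·(3) + 416·(-19) = 16.
Scale by 2864/16 = 179: (m₀, n₀) = (537, -3401).
General solution: m = 537 + 26t, n = -3401 - 165t for integer t.
m ≥ 0: smallest is 537 mod 26 = 17 (at t = -20), with n = -101.

17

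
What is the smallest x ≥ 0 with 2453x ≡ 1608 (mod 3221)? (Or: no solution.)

gcd(3221, 2453) = 1  (3221 = 1·2453 + 768, 2453 = 3·768 + 149, 768 = 5·149 + 23, 149 = 6·23 + 11, 23 = 2·11 + 1, 11 = 11·1).
1 divides 1608, so solutions exist.
Back-substituting, 2453·(-281) + 3221·(214) = 1.
So 2453·(-281) ≡ 1 (mod 3221); multiply by 1608: x ≡ -451848 (mod 3221).
Smallest nonnegative: x = -451848 mod 3221 = 2313.

2313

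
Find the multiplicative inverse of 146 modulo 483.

440

gcd(483, 146) = 1.
By Bézout, 146×(-43) + 483×(13) = 1.
So 146×-43 ≡ 1 (mod 483), and -43 mod 483 = 440.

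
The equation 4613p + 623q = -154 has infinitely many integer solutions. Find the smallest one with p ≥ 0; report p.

gcd(4613, 623):
  4613 = 7×623 + 252
  623 = 2×252 + 119
  252 = 2×119 + 14
  119 = 8×14 + 7
  14 = 2×7
so gcd(4613, 623) = 7.
7 divides -154, so solutions exist.
Back-substitute for Bézout coefficients:
  7 = 119 - 8×14
  ... = 4613×(-42) + 623×(311)
Scale by -154/7 = -22: (p₀, q₀) = (924, -6842).
General solution: p = 924 + 89t, q = -6842 - 659t for integer t.
p ≥ 0: smallest is 924 mod 89 = 34 (at t = -10), with q = -252.

34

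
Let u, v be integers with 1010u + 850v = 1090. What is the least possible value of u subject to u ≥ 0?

44

gcd(1010, 850) = 10  (1010 = 1·850 + 160, 850 = 5·160 + 50, 160 = 3·50 + 10, 50 = 5·10).
10 divides 1090, so solutions exist.
Back-substituting, 1010·(16) + 850·(-19) = 10.
Scale by 1090/10 = 109: (u₀, v₀) = (1744, -2071).
General solution: u = 1744 + 85t, v = -2071 - 101t for integer t.
u ≥ 0: smallest is 1744 mod 85 = 44 (at t = -20), with v = -51.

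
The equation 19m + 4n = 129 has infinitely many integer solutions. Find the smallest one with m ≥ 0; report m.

gcd(19, 4):
  19 = 4·4 + 3
  4 = 1·3 + 1
  3 = 3·1
so gcd(19, 4) = 1.
1 divides 129, so solutions exist.
Back-substitute for Bézout coefficients:
  1 = 4 - 1·3
  ... = 19·(-1) + 4·(5)
Scale by 129/1 = 129: (m₀, n₀) = (-129, 645).
General solution: m = -129 + 4t, n = 645 - 19t for integer t.
m ≥ 0: smallest is -129 mod 4 = 3 (at t = 33), with n = 18.

3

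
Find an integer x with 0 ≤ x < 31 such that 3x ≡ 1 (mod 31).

21

gcd(31, 3):
  31 = 10*3 + 1
  3 = 3*1
so gcd(31, 3) = 1.
Back-substitute for Bézout coefficients:
  1 = 31 - 10*3
  ... = 3*(-10) + 31*(1)
So 3*-10 ≡ 1 (mod 31), and -10 mod 31 = 21.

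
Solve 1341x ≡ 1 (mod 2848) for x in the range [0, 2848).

1973

gcd(2848, 1341) = 1.
By Bézout, 1341*(-875) + 2848*(412) = 1.
So 1341*-875 ≡ 1 (mod 2848), and -875 mod 2848 = 1973.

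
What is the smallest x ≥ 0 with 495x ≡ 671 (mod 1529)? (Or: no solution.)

128

gcd(1529, 495) = 11.
11 divides 671, so solutions exist.
By Bézout, 495·(34) + 1529·(-11) = 11.
So 495·(34) ≡ 11 (mod 1529); multiply by 61: x ≡ 2074 (mod 139).
Smallest nonnegative: x = 2074 mod 139 = 128.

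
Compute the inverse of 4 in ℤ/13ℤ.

10

gcd(13, 4):
  13 = 3*4 + 1
  4 = 4*1
so gcd(13, 4) = 1.
Back-substitute for Bézout coefficients:
  1 = 13 - 3*4
  ... = 4*(-3) + 13*(1)
So 4*-3 ≡ 1 (mod 13), and -3 mod 13 = 10.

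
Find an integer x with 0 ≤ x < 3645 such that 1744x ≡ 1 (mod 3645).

859

gcd(3645, 1744):
  3645 = 2·1744 + 157
  1744 = 11·157 + 17
  157 = 9·17 + 4
  17 = 4·4 + 1
  4 = 4·1
so gcd(3645, 1744) = 1.
Back-substitute for Bézout coefficients:
  1 = 17 - 4·4
  ... = 1744·(859) + 3645·(-411)
So 1744·859 ≡ 1 (mod 3645), and 859 mod 3645 = 859.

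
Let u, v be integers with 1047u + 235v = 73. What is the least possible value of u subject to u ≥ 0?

gcd(1047, 235):
  1047 = 4·235 + 107
  235 = 2·107 + 21
  107 = 5·21 + 2
  21 = 10·2 + 1
  2 = 2·1
so gcd(1047, 235) = 1.
1 divides 73, so solutions exist.
Back-substitute for Bézout coefficients:
  1 = 21 - 10·2
  ... = 1047·(-112) + 235·(499)
Scale by 73/1 = 73: (u₀, v₀) = (-8176, 36427).
General solution: u = -8176 + 235t, v = 36427 - 1047t for integer t.
u ≥ 0: smallest is -8176 mod 235 = 49 (at t = 35), with v = -218.

49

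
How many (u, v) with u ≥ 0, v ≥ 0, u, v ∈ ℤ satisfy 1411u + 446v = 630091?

gcd(1411, 446):
  1411 = 3*446 + 73
  446 = 6*73 + 8
  73 = 9*8 + 1
  8 = 8*1
so gcd(1411, 446) = 1.
Back-substitute for Bézout coefficients:
  1 = 73 - 9*8
  ... = 1411*(55) + 446*(-174)
Scale by 630091: one solution is (34655005, -109635834). Reduce u mod 446: (359, 277).
General: u = 359 + 446t, v = 277 - 1411t.
u ≥ 0 ⇒ t ≥ 0; v ≥ 0 ⇒ t ≤ 0. So t ∈ [0, 0]: 1 solution.

1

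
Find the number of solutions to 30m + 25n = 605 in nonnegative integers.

gcd(30, 25):
  30 = 1*25 + 5
  25 = 5*5
so gcd(30, 25) = 5.
Back-substitute for Bézout coefficients:
  5 = 30 - 1*25
  ... = 30*(1) + 25*(-1)
Scale by 121: one solution is (121, -121). Reduce m mod 5: (1, 23).
General: m = 1 + 5t, n = 23 - 6t.
m ≥ 0 ⇒ t ≥ 0; n ≥ 0 ⇒ t ≤ 3. So t ∈ [0, 3]: 4 solutions.

4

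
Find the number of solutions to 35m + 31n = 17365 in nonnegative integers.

gcd(35, 31):
  35 = 1*31 + 4
  31 = 7*4 + 3
  4 = 1*3 + 1
  3 = 3*1
so gcd(35, 31) = 1.
Back-substitute for Bézout coefficients:
  1 = 4 - 1*3
  ... = 35*(8) + 31*(-9)
Scale by 17365: one solution is (138920, -156285). Reduce m mod 31: (9, 550).
General: m = 9 + 31t, n = 550 - 35t.
m ≥ 0 ⇒ t ≥ 0; n ≥ 0 ⇒ t ≤ 15. So t ∈ [0, 15]: 16 solutions.

16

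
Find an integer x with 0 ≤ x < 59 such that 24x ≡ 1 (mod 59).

gcd(59, 24) = 1.
By Bézout, 24·(-27) + 59·(11) = 1.
So 24·-27 ≡ 1 (mod 59), and -27 mod 59 = 32.

32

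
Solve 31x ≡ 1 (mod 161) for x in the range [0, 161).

gcd(161, 31) = 1  (161 = 5×31 + 6, 31 = 5×6 + 1, 6 = 6×1).
Back-substituting, 31×(26) + 161×(-5) = 1.
So 31×26 ≡ 1 (mod 161), and 26 mod 161 = 26.

26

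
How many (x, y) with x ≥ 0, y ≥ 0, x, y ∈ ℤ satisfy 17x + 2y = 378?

gcd(17, 2):
  17 = 8×2 + 1
  2 = 2×1
so gcd(17, 2) = 1.
Back-substitute for Bézout coefficients:
  1 = 17 - 8×2
  ... = 17×(1) + 2×(-8)
Scale by 378: one solution is (378, -3024). Reduce x mod 2: (0, 189).
General: x = 0 + 2t, y = 189 - 17t.
x ≥ 0 ⇒ t ≥ 0; y ≥ 0 ⇒ t ≤ 11. So t ∈ [0, 11]: 12 solutions.

12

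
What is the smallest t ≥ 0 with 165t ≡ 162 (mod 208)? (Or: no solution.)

122

gcd(208, 165) = 1  (208 = 1*165 + 43, 165 = 3*43 + 36, 43 = 1*36 + 7, 36 = 5*7 + 1, 7 = 7*1).
1 divides 162, so solutions exist.
Back-substituting, 165*(29) + 208*(-23) = 1.
So 165*(29) ≡ 1 (mod 208); multiply by 162: t ≡ 4698 (mod 208).
Smallest nonnegative: t = 4698 mod 208 = 122.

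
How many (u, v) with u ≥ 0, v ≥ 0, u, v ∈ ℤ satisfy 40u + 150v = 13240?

23

gcd(150, 40) = 10  (150 = 3·40 + 30, 40 = 1·30 + 10, 30 = 3·10).
Back-substituting, 40·(4) + 150·(-1) = 10.
Scale by 1324: one solution is (5296, -1324). Reduce u mod 15: (1, 88).
General: u = 1 + 15t, v = 88 - 4t.
u ≥ 0 ⇒ t ≥ 0; v ≥ 0 ⇒ t ≤ 22. So t ∈ [0, 22]: 23 solutions.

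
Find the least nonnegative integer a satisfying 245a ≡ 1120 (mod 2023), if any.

gcd(2023, 245) = 7  (2023 = 8*245 + 63, 245 = 3*63 + 56, 63 = 1*56 + 7, 56 = 8*7).
7 divides 1120, so solutions exist.
Back-substituting, 245*(-33) + 2023*(4) = 7.
So 245*(-33) ≡ 7 (mod 2023); multiply by 160: a ≡ -5280 (mod 289).
Smallest nonnegative: a = -5280 mod 289 = 211.

211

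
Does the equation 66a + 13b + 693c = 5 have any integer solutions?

yes

gcd(66, 13) = 1  (66 = 5×13 + 1, 13 = 13×1).
gcd(1, 693) = 1.
1 divides 5, so integer solutions exist.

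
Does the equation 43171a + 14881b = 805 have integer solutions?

gcd(43171, 14881) = 23  (43171 = 2*14881 + 13409, 14881 = 1*13409 + 1472, 13409 = 9*1472 + 161, 1472 = 9*161 + 23, 161 = 7*23).
23 divides 805, so integer solutions exist.

yes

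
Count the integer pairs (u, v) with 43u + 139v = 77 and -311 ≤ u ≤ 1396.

gcd(139, 43) = 1  (139 = 3·43 + 10, 43 = 4·10 + 3, 10 = 3·3 + 1, 3 = 3·1).
Back-substituting, 43·(-42) + 139·(13) = 1.
Scale by 77: particular solution (-3234, 1001); reduce u mod 139: (102, -31).
General solution: u = 102 + 139t, v = -31 - 43t for integer t.
-311 ≤ 102 + 139t ≤ 1396 gives t ∈ [-2, 9], which is 12 values.

12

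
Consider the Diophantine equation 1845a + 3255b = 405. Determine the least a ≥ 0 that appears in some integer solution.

159

gcd(3255, 1845) = 15  (3255 = 1*1845 + 1410, 1845 = 1*1410 + 435, 1410 = 3*435 + 105, 435 = 4*105 + 15, 105 = 7*15).
15 divides 405, so solutions exist.
Back-substituting, 1845*(30) + 3255*(-17) = 15.
Scale by 405/15 = 27: (a₀, b₀) = (810, -459).
General solution: a = 810 + 217t, b = -459 - 123t for integer t.
a ≥ 0: smallest is 810 mod 217 = 159 (at t = -3), with b = -90.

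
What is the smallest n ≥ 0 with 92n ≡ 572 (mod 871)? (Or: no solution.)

650

gcd(871, 92):
  871 = 9×92 + 43
  92 = 2×43 + 6
  43 = 7×6 + 1
  6 = 6×1
so gcd(871, 92) = 1.
1 divides 572, so solutions exist.
Back-substitute for Bézout coefficients:
  1 = 43 - 7×6
  ... = 92×(-142) + 871×(15)
So 92×(-142) ≡ 1 (mod 871); multiply by 572: n ≡ -81224 (mod 871).
Smallest nonnegative: n = -81224 mod 871 = 650.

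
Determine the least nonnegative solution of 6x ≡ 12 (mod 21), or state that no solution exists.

gcd(21, 6):
  21 = 3·6 + 3
  6 = 2·3
so gcd(21, 6) = 3.
3 divides 12, so solutions exist.
Back-substitute for Bézout coefficients:
  3 = 21 - 3·6
  ... = 6·(-3) + 21·(1)
So 6·(-3) ≡ 3 (mod 21); multiply by 4: x ≡ -12 (mod 7).
Smallest nonnegative: x = -12 mod 7 = 2.

2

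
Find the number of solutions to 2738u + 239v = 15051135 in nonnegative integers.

gcd(2738, 239) = 1  (2738 = 11×239 + 109, 239 = 2×109 + 21, 109 = 5×21 + 4, 21 = 5×4 + 1, 4 = 4×1).
Back-substituting, 2738×(-57) + 239×(653) = 1.
Scale by 15051135: one solution is (-857914695, 9828391155). Reduce u mod 239: (183, 60879).
General: u = 183 + 239t, v = 60879 - 2738t.
u ≥ 0 ⇒ t ≥ 0; v ≥ 0 ⇒ t ≤ 22. So t ∈ [0, 22]: 23 solutions.

23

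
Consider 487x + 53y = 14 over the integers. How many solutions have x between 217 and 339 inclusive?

3

gcd(487, 53) = 1  (487 = 9·53 + 10, 53 = 5·10 + 3, 10 = 3·3 + 1, 3 = 3·1).
Back-substituting, 487·(16) + 53·(-147) = 1.
Scale by 14: particular solution (224, -2058); reduce x mod 53: (12, -110).
General solution: x = 12 + 53t, y = -110 - 487t for integer t.
217 ≤ 12 + 53t ≤ 339 gives t ∈ [4, 6], which is 3 values.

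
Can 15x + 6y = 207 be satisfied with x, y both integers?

gcd(15, 6) = 3  (15 = 2×6 + 3, 6 = 2×3).
3 divides 207, so integer solutions exist.

yes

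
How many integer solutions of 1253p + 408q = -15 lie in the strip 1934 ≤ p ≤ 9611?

gcd(1253, 408):
  1253 = 3*408 + 29
  408 = 14*29 + 2
  29 = 14*2 + 1
  2 = 2*1
so gcd(1253, 408) = 1.
Back-substitute for Bézout coefficients:
  1 = 29 - 14*2
  ... = 1253*(197) + 408*(-605)
Scale by -15: particular solution (-2955, 9075); reduce p mod 408: (309, -949).
General solution: p = 309 + 408t, q = -949 - 1253t for integer t.
1934 ≤ 309 + 408t ≤ 9611 gives t ∈ [4, 22], which is 19 values.

19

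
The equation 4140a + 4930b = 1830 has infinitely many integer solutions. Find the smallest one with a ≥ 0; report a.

gcd(4930, 4140):
  4930 = 1·4140 + 790
  4140 = 5·790 + 190
  790 = 4·190 + 30
  190 = 6·30 + 10
  30 = 3·10
so gcd(4930, 4140) = 10.
10 divides 1830, so solutions exist.
Back-substitute for Bézout coefficients:
  10 = 190 - 6·30
  ... = 4140·(156) + 4930·(-131)
Scale by 1830/10 = 183: (a₀, b₀) = (28548, -23973).
General solution: a = 28548 + 493t, b = -23973 - 414t for integer t.
a ≥ 0: smallest is 28548 mod 493 = 447 (at t = -57), with b = -375.

447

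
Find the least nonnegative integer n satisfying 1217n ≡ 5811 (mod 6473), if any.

gcd(6473, 1217) = 1.
1 divides 5811, so solutions exist.
By Bézout, 1217×(-3053) + 6473×(574) = 1.
So 1217×(-3053) ≡ 1 (mod 6473); multiply by 5811: n ≡ -17740983 (mod 6473).
Smallest nonnegative: n = -17740983 mod 6473 = 1510.

1510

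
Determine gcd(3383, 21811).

gcd(21811, 3383):
  21811 = 6·3383 + 1513
  3383 = 2·1513 + 357
  1513 = 4·357 + 85
  357 = 4·85 + 17
  85 = 5·17
so gcd(21811, 3383) = 17.

17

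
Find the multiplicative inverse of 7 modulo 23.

10

gcd(23, 7) = 1  (23 = 3×7 + 2, 7 = 3×2 + 1, 2 = 2×1).
Back-substituting, 7×(10) + 23×(-3) = 1.
So 7×10 ≡ 1 (mod 23), and 10 mod 23 = 10.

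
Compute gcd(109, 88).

gcd(109, 88):
  109 = 1·88 + 21
  88 = 4·21 + 4
  21 = 5·4 + 1
  4 = 4·1
so gcd(109, 88) = 1.

1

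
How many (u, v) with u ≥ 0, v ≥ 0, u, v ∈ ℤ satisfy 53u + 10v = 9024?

gcd(53, 10) = 1  (53 = 5*10 + 3, 10 = 3*3 + 1, 3 = 3*1).
Back-substituting, 53*(-3) + 10*(16) = 1.
Scale by 9024: one solution is (-27072, 144384). Reduce u mod 10: (8, 860).
General: u = 8 + 10t, v = 860 - 53t.
u ≥ 0 ⇒ t ≥ 0; v ≥ 0 ⇒ t ≤ 16. So t ∈ [0, 16]: 17 solutions.

17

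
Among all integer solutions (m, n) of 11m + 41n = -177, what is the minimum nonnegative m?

10

gcd(41, 11) = 1  (41 = 3×11 + 8, 11 = 1×8 + 3, 8 = 2×3 + 2, 3 = 1×2 + 1, 2 = 2×1).
1 divides -177, so solutions exist.
Back-substituting, 11×(15) + 41×(-4) = 1.
Scale by -177/1 = -177: (m₀, n₀) = (-2655, 708).
General solution: m = -2655 + 41t, n = 708 - 11t for integer t.
m ≥ 0: smallest is -2655 mod 41 = 10 (at t = 65), with n = -7.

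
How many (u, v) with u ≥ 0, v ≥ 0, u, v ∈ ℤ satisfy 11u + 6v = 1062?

17

gcd(11, 6) = 1  (11 = 1·6 + 5, 6 = 1·5 + 1, 5 = 5·1).
Back-substituting, 11·(-1) + 6·(2) = 1.
Scale by 1062: one solution is (-1062, 2124). Reduce u mod 6: (0, 177).
General: u = 0 + 6t, v = 177 - 11t.
u ≥ 0 ⇒ t ≥ 0; v ≥ 0 ⇒ t ≤ 16. So t ∈ [0, 16]: 17 solutions.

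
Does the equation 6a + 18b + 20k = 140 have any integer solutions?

yes

gcd(18, 6) = 6  (18 = 3*6).
gcd(6, 20) = 2.
2 divides 140, so integer solutions exist.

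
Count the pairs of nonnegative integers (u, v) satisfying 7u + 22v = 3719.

24

gcd(22, 7) = 1.
By Bézout, 7×(-3) + 22×(1) = 1.
One solution: (19, 163).
General: u = 19 + 22t, v = 163 - 7t.
u ≥ 0 ⇒ t ≥ 0; v ≥ 0 ⇒ t ≤ 23. So t ∈ [0, 23]: 24 solutions.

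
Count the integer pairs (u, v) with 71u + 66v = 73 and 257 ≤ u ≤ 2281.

gcd(71, 66) = 1.
By Bézout, 71×(-13) + 66×(14) = 1.
Particular solution: (41, -43).
General solution: u = 41 + 66t, v = -43 - 71t for integer t.
257 ≤ 41 + 66t ≤ 2281 gives t ∈ [4, 33], which is 30 values.

30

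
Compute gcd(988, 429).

gcd(988, 429) = 13  (988 = 2*429 + 130, 429 = 3*130 + 39, 130 = 3*39 + 13, 39 = 3*13).

13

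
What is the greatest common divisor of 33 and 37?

1

gcd(37, 33):
  37 = 1*33 + 4
  33 = 8*4 + 1
  4 = 4*1
so gcd(37, 33) = 1.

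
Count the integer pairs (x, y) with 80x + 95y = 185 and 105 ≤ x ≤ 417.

17

gcd(95, 80) = 5  (95 = 1×80 + 15, 80 = 5×15 + 5, 15 = 3×5).
Back-substituting, 80×(6) + 95×(-5) = 5.
Scale by 37: particular solution (222, -185); reduce x mod 19: (13, -9).
General solution: x = 13 + 19t, y = -9 - 16t for integer t.
105 ≤ 13 + 19t ≤ 417 gives t ∈ [5, 21], which is 17 values.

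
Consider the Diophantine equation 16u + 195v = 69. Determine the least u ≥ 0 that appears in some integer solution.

114

gcd(195, 16):
  195 = 12×16 + 3
  16 = 5×3 + 1
  3 = 3×1
so gcd(195, 16) = 1.
1 divides 69, so solutions exist.
Back-substitute for Bézout coefficients:
  1 = 16 - 5×3
  ... = 16×(61) + 195×(-5)
Scale by 69/1 = 69: (u₀, v₀) = (4209, -345).
General solution: u = 4209 + 195t, v = -345 - 16t for integer t.
u ≥ 0: smallest is 4209 mod 195 = 114 (at t = -21), with v = -9.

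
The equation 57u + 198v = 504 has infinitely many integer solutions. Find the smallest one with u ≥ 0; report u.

gcd(198, 57) = 3.
3 divides 504, so solutions exist.
By Bézout, 57·(7) + 198·(-2) = 3.
Scale by 504/3 = 168: (u₀, v₀) = (1176, -336).
General solution: u = 1176 + 66t, v = -336 - 19t for integer t.
u ≥ 0: smallest is 1176 mod 66 = 54 (at t = -17), with v = -13.

54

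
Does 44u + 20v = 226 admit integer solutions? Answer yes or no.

gcd(44, 20):
  44 = 2*20 + 4
  20 = 5*4
so gcd(44, 20) = 4.
4 does not divide 226 (remainder 2), so no integer solutions.

no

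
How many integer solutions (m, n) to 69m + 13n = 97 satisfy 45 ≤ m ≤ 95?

gcd(69, 13) = 1  (69 = 5×13 + 4, 13 = 3×4 + 1, 4 = 4×1).
Back-substituting, 69×(-3) + 13×(16) = 1.
Scale by 97: particular solution (-291, 1552); reduce m mod 13: (8, -35).
General solution: m = 8 + 13t, n = -35 - 69t for integer t.
45 ≤ 8 + 13t ≤ 95 gives t ∈ [3, 6], which is 4 values.

4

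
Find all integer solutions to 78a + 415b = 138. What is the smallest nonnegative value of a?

gcd(415, 78):
  415 = 5*78 + 25
  78 = 3*25 + 3
  25 = 8*3 + 1
  3 = 3*1
so gcd(415, 78) = 1.
1 divides 138, so solutions exist.
Back-substitute for Bézout coefficients:
  1 = 25 - 8*3
  ... = 78*(-133) + 415*(25)
Scale by 138/1 = 138: (a₀, b₀) = (-18354, 3450).
General solution: a = -18354 + 415t, b = 3450 - 78t for integer t.
a ≥ 0: smallest is -18354 mod 415 = 321 (at t = 45), with b = -60.

321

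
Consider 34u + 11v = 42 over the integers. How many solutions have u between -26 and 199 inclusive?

gcd(34, 11):
  34 = 3*11 + 1
  11 = 11*1
so gcd(34, 11) = 1.
Back-substitute for Bézout coefficients:
  1 = 34 - 3*11
  ... = 34*(1) + 11*(-3)
Scale by 42: particular solution (42, -126); reduce u mod 11: (9, -24).
General solution: u = 9 + 11t, v = -24 - 34t for integer t.
-26 ≤ 9 + 11t ≤ 199 gives t ∈ [-3, 17], which is 21 values.

21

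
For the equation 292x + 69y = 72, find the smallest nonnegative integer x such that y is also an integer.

39

gcd(292, 69) = 1.
1 divides 72, so solutions exist.
By Bézout, 292*(13) + 69*(-55) = 1.
Scale by 72/1 = 72: (x₀, y₀) = (936, -3960).
General solution: x = 936 + 69t, y = -3960 - 292t for integer t.
x ≥ 0: smallest is 936 mod 69 = 39 (at t = -13), with y = -164.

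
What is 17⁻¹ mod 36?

gcd(36, 17) = 1.
By Bézout, 17×(17) + 36×(-8) = 1.
So 17×17 ≡ 1 (mod 36), and 17 mod 36 = 17.

17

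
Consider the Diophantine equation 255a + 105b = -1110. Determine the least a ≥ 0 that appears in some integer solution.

gcd(255, 105):
  255 = 2×105 + 45
  105 = 2×45 + 15
  45 = 3×15
so gcd(255, 105) = 15.
15 divides -1110, so solutions exist.
Back-substitute for Bézout coefficients:
  15 = 105 - 2×45
  ... = 255×(-2) + 105×(5)
Scale by -1110/15 = -74: (a₀, b₀) = (148, -370).
General solution: a = 148 + 7t, b = -370 - 17t for integer t.
a ≥ 0: smallest is 148 mod 7 = 1 (at t = -21), with b = -13.

1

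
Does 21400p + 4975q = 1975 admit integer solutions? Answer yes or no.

yes

gcd(21400, 4975) = 25  (21400 = 4*4975 + 1500, 4975 = 3*1500 + 475, 1500 = 3*475 + 75, 475 = 6*75 + 25, 75 = 3*25).
25 divides 1975, so integer solutions exist.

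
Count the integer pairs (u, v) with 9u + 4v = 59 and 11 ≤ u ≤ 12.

1

gcd(9, 4) = 1  (9 = 2*4 + 1, 4 = 4*1).
Back-substituting, 9*(1) + 4*(-2) = 1.
Scale by 59: particular solution (59, -118); reduce u mod 4: (3, 8).
General solution: u = 3 + 4t, v = 8 - 9t for integer t.
11 ≤ 3 + 4t ≤ 12 gives t ∈ [2, 2], which is 1 value.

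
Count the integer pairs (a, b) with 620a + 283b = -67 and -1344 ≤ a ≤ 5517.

gcd(620, 283) = 1  (620 = 2×283 + 54, 283 = 5×54 + 13, 54 = 4×13 + 2, 13 = 6×2 + 1, 2 = 2×1).
Back-substituting, 620×(-131) + 283×(287) = 1.
Scale by -67: particular solution (8777, -19229); reduce a mod 283: (4, -9).
General solution: a = 4 + 283t, b = -9 - 620t for integer t.
-1344 ≤ 4 + 283t ≤ 5517 gives t ∈ [-4, 19], which is 24 values.

24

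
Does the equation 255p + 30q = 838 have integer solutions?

no

gcd(255, 30) = 15  (255 = 8·30 + 15, 30 = 2·15).
15 does not divide 838 (remainder 13), so no integer solutions.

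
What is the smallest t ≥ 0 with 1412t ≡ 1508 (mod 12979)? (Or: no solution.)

gcd(12979, 1412) = 1.
1 divides 1508, so solutions exist.
By Bézout, 1412·(-910) + 12979·(99) = 1.
So 1412·(-910) ≡ 1 (mod 12979); multiply by 1508: t ≡ -1372280 (mod 12979).
Smallest nonnegative: t = -1372280 mod 12979 = 3494.

3494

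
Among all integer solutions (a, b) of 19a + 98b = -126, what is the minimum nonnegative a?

gcd(98, 19):
  98 = 5*19 + 3
  19 = 6*3 + 1
  3 = 3*1
so gcd(98, 19) = 1.
1 divides -126, so solutions exist.
Back-substitute for Bézout coefficients:
  1 = 19 - 6*3
  ... = 19*(31) + 98*(-6)
Scale by -126/1 = -126: (a₀, b₀) = (-3906, 756).
General solution: a = -3906 + 98t, b = 756 - 19t for integer t.
a ≥ 0: smallest is -3906 mod 98 = 14 (at t = 40), with b = -4.

14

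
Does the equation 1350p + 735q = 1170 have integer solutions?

gcd(1350, 735) = 15  (1350 = 1·735 + 615, 735 = 1·615 + 120, 615 = 5·120 + 15, 120 = 8·15).
15 divides 1170, so integer solutions exist.

yes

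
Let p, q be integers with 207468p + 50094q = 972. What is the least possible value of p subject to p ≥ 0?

gcd(207468, 50094):
  207468 = 4×50094 + 7092
  50094 = 7×7092 + 450
  7092 = 15×450 + 342
  450 = 1×342 + 108
  342 = 3×108 + 18
  108 = 6×18
so gcd(207468, 50094) = 18.
18 divides 972, so solutions exist.
Back-substitute for Bézout coefficients:
  18 = 342 - 3×108
  ... = 207468×(445) + 50094×(-1843)
Scale by 972/18 = 54: (p₀, q₀) = (24030, -99522).
General solution: p = 24030 + 2783t, q = -99522 - 11526t for integer t.
p ≥ 0: smallest is 24030 mod 2783 = 1766 (at t = -8), with q = -7314.

1766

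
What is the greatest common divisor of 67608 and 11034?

gcd(67608, 11034):
  67608 = 6×11034 + 1404
  11034 = 7×1404 + 1206
  1404 = 1×1206 + 198
  1206 = 6×198 + 18
  198 = 11×18
so gcd(67608, 11034) = 18.

18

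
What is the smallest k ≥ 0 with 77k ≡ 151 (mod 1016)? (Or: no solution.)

gcd(1016, 77) = 1  (1016 = 13·77 + 15, 77 = 5·15 + 2, 15 = 7·2 + 1, 2 = 2·1).
1 divides 151, so solutions exist.
Back-substituting, 77·(-475) + 1016·(36) = 1.
So 77·(-475) ≡ 1 (mod 1016); multiply by 151: k ≡ -71725 (mod 1016).
Smallest nonnegative: k = -71725 mod 1016 = 411.

411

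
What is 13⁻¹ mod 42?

13

gcd(42, 13) = 1  (42 = 3·13 + 3, 13 = 4·3 + 1, 3 = 3·1).
Back-substituting, 13·(13) + 42·(-4) = 1.
So 13·13 ≡ 1 (mod 42), and 13 mod 42 = 13.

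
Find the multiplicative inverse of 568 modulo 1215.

gcd(1215, 568) = 1  (1215 = 2*568 + 79, 568 = 7*79 + 15, 79 = 5*15 + 4, 15 = 3*4 + 3, 4 = 1*3 + 1, 3 = 3*1).
Back-substituting, 568*(-323) + 1215*(151) = 1.
So 568*-323 ≡ 1 (mod 1215), and -323 mod 1215 = 892.

892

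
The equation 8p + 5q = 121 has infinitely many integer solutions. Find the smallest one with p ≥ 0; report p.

2

gcd(8, 5) = 1  (8 = 1·5 + 3, 5 = 1·3 + 2, 3 = 1·2 + 1, 2 = 2·1).
1 divides 121, so solutions exist.
Back-substituting, 8·(2) + 5·(-3) = 1.
Scale by 121/1 = 121: (p₀, q₀) = (242, -363).
General solution: p = 242 + 5t, q = -363 - 8t for integer t.
p ≥ 0: smallest is 242 mod 5 = 2 (at t = -48), with q = 21.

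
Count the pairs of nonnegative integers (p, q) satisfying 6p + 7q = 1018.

gcd(7, 6) = 1.
By Bézout, 6·(-1) + 7·(1) = 1.
One solution: (4, 142).
General: p = 4 + 7t, q = 142 - 6t.
p ≥ 0 ⇒ t ≥ 0; q ≥ 0 ⇒ t ≤ 23. So t ∈ [0, 23]: 24 solutions.

24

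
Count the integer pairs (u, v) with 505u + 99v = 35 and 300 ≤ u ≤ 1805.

15

gcd(505, 99) = 1.
By Bézout, 505×(10) + 99×(-51) = 1.
Particular solution: (53, -270).
General solution: u = 53 + 99t, v = -270 - 505t for integer t.
300 ≤ 53 + 99t ≤ 1805 gives t ∈ [3, 17], which is 15 values.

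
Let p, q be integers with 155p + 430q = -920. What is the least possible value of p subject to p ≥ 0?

44

gcd(430, 155) = 5  (430 = 2×155 + 120, 155 = 1×120 + 35, 120 = 3×35 + 15, 35 = 2×15 + 5, 15 = 3×5).
5 divides -920, so solutions exist.
Back-substituting, 155×(25) + 430×(-9) = 5.
Scale by -920/5 = -184: (p₀, q₀) = (-4600, 1656).
General solution: p = -4600 + 86t, q = 1656 - 31t for integer t.
p ≥ 0: smallest is -4600 mod 86 = 44 (at t = 54), with q = -18.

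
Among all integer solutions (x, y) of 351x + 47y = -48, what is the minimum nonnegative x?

gcd(351, 47):
  351 = 7·47 + 22
  47 = 2·22 + 3
  22 = 7·3 + 1
  3 = 3·1
so gcd(351, 47) = 1.
1 divides -48, so solutions exist.
Back-substitute for Bézout coefficients:
  1 = 22 - 7·3
  ... = 351·(15) + 47·(-112)
Scale by -48/1 = -48: (x₀, y₀) = (-720, 5376).
General solution: x = -720 + 47t, y = 5376 - 351t for integer t.
x ≥ 0: smallest is -720 mod 47 = 32 (at t = 16), with y = -240.

32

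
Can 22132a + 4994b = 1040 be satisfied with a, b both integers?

gcd(22132, 4994) = 22.
22 does not divide 1040 (remainder 6), so no integer solutions.

no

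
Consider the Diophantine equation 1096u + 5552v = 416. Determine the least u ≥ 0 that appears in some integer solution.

588

gcd(5552, 1096) = 8  (5552 = 5·1096 + 72, 1096 = 15·72 + 16, 72 = 4·16 + 8, 16 = 2·8).
8 divides 416, so solutions exist.
Back-substituting, 1096·(-309) + 5552·(61) = 8.
Scale by 416/8 = 52: (u₀, v₀) = (-16068, 3172).
General solution: u = -16068 + 694t, v = 3172 - 137t for integer t.
u ≥ 0: smallest is -16068 mod 694 = 588 (at t = 24), with v = -116.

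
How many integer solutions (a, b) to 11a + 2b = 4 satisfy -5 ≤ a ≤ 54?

30

gcd(11, 2) = 1.
By Bézout, 11*(1) + 2*(-5) = 1.
Particular solution: (0, 2).
General solution: a = 0 + 2t, b = 2 - 11t for integer t.
-5 ≤ 0 + 2t ≤ 54 gives t ∈ [-2, 27], which is 30 values.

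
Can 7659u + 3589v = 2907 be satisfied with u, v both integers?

no

gcd(7659, 3589) = 37  (7659 = 2*3589 + 481, 3589 = 7*481 + 222, 481 = 2*222 + 37, 222 = 6*37).
37 does not divide 2907 (remainder 21), so no integer solutions.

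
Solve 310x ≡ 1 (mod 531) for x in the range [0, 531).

358

gcd(531, 310) = 1  (531 = 1·310 + 221, 310 = 1·221 + 89, 221 = 2·89 + 43, 89 = 2·43 + 3, 43 = 14·3 + 1, 3 = 3·1).
Back-substituting, 310·(-173) + 531·(101) = 1.
So 310·-173 ≡ 1 (mod 531), and -173 mod 531 = 358.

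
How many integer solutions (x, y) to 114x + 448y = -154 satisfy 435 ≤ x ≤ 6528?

27

gcd(448, 114) = 2.
By Bézout, 114*(-55) + 448*(14) = 2.
Particular solution: (203, -52).
General solution: x = 203 + 224t, y = -52 - 57t for integer t.
435 ≤ 203 + 224t ≤ 6528 gives t ∈ [2, 28], which is 27 values.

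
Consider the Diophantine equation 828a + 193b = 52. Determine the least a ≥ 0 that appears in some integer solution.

125

gcd(828, 193):
  828 = 4·193 + 56
  193 = 3·56 + 25
  56 = 2·25 + 6
  25 = 4·6 + 1
  6 = 6·1
so gcd(828, 193) = 1.
1 divides 52, so solutions exist.
Back-substitute for Bézout coefficients:
  1 = 25 - 4·6
  ... = 828·(-31) + 193·(133)
Scale by 52/1 = 52: (a₀, b₀) = (-1612, 6916).
General solution: a = -1612 + 193t, b = 6916 - 828t for integer t.
a ≥ 0: smallest is -1612 mod 193 = 125 (at t = 9), with b = -536.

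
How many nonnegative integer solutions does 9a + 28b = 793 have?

4

gcd(28, 9) = 1.
By Bézout, 9·(-3) + 28·(1) = 1.
One solution: (1, 28).
General: a = 1 + 28t, b = 28 - 9t.
a ≥ 0 ⇒ t ≥ 0; b ≥ 0 ⇒ t ≤ 3. So t ∈ [0, 3]: 4 solutions.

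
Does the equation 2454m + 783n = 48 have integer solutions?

gcd(2454, 783) = 3  (2454 = 3*783 + 105, 783 = 7*105 + 48, 105 = 2*48 + 9, 48 = 5*9 + 3, 9 = 3*3).
3 divides 48, so integer solutions exist.

yes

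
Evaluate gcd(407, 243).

1

gcd(407, 243):
  407 = 1×243 + 164
  243 = 1×164 + 79
  164 = 2×79 + 6
  79 = 13×6 + 1
  6 = 6×1
so gcd(407, 243) = 1.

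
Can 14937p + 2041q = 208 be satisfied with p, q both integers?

yes

gcd(14937, 2041):
  14937 = 7·2041 + 650
  2041 = 3·650 + 91
  650 = 7·91 + 13
  91 = 7·13
so gcd(14937, 2041) = 13.
13 divides 208, so integer solutions exist.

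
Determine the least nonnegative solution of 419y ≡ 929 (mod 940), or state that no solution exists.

931

gcd(940, 419) = 1.
1 divides 929, so solutions exist.
By Bézout, 419*(-341) + 940*(152) = 1.
So 419*(-341) ≡ 1 (mod 940); multiply by 929: y ≡ -316789 (mod 940).
Smallest nonnegative: y = -316789 mod 940 = 931.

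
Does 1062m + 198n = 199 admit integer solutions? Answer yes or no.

no

gcd(1062, 198) = 18.
18 does not divide 199 (remainder 1), so no integer solutions.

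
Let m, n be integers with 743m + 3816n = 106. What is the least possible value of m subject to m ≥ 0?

gcd(3816, 743) = 1.
1 divides 106, so solutions exist.
By Bézout, 743×(-529) + 3816×(103) = 1.
Scale by 106/1 = 106: (m₀, n₀) = (-56074, 10918).
General solution: m = -56074 + 3816t, n = 10918 - 743t for integer t.
m ≥ 0: smallest is -56074 mod 3816 = 1166 (at t = 15), with n = -227.

1166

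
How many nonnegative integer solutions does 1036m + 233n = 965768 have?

gcd(1036, 233):
  1036 = 4*233 + 104
  233 = 2*104 + 25
  104 = 4*25 + 4
  25 = 6*4 + 1
  4 = 4*1
so gcd(1036, 233) = 1.
Back-substitute for Bézout coefficients:
  1 = 25 - 6*4
  ... = 1036*(-56) + 233*(249)
Scale by 965768: one solution is (-54083008, 240476232). Reduce m mod 233: (20, 4056).
General: m = 20 + 233t, n = 4056 - 1036t.
m ≥ 0 ⇒ t ≥ 0; n ≥ 0 ⇒ t ≤ 3. So t ∈ [0, 3]: 4 solutions.

4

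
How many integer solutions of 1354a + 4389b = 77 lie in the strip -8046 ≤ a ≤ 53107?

14

gcd(4389, 1354) = 1  (4389 = 3·1354 + 327, 1354 = 4·327 + 46, 327 = 7·46 + 5, 46 = 9·5 + 1, 5 = 5·1).
Back-substituting, 1354·(859) + 4389·(-265) = 1.
Scale by 77: particular solution (66143, -20405); reduce a mod 4389: (308, -95).
General solution: a = 308 + 4389t, b = -95 - 1354t for integer t.
-8046 ≤ 308 + 4389t ≤ 53107 gives t ∈ [-1, 12], which is 14 values.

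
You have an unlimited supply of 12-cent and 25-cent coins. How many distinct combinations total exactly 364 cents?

Need nonnegative integers with 12j + 25k = 364.
gcd(12, 25) = 1, and 12·(-2) + 25·(1) = 1.
So (j₀, k₀) = (-728, 364); general j = -728 + 25t, k = 364 - 12t.
j ≥ 0 ⇒ t ≥ 30; k ≥ 0 ⇒ t ≤ 30. That's 1 value of t.

1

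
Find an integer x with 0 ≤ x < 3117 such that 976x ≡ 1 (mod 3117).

1006

gcd(3117, 976) = 1  (3117 = 3·976 + 189, 976 = 5·189 + 31, 189 = 6·31 + 3, 31 = 10·3 + 1, 3 = 3·1).
Back-substituting, 976·(1006) + 3117·(-315) = 1.
So 976·1006 ≡ 1 (mod 3117), and 1006 mod 3117 = 1006.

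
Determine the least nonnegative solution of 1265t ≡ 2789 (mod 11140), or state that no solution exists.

gcd(11140, 1265):
  11140 = 8×1265 + 1020
  1265 = 1×1020 + 245
  1020 = 4×245 + 40
  245 = 6×40 + 5
  40 = 8×5
so gcd(11140, 1265) = 5.
5 does not divide 2789, so the congruence has no solution.

no solution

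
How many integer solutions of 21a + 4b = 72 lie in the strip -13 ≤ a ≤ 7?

5

gcd(21, 4):
  21 = 5*4 + 1
  4 = 4*1
so gcd(21, 4) = 1.
Back-substitute for Bézout coefficients:
  1 = 21 - 5*4
  ... = 21*(1) + 4*(-5)
Scale by 72: particular solution (72, -360); reduce a mod 4: (0, 18).
General solution: a = 0 + 4t, b = 18 - 21t for integer t.
-13 ≤ 0 + 4t ≤ 7 gives t ∈ [-3, 1], which is 5 values.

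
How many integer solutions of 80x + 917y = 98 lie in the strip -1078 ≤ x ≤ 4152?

6

gcd(917, 80) = 1  (917 = 11×80 + 37, 80 = 2×37 + 6, 37 = 6×6 + 1, 6 = 6×1).
Back-substituting, 80×(-149) + 917×(13) = 1.
Scale by 98: particular solution (-14602, 1274); reduce x mod 917: (70, -6).
General solution: x = 70 + 917t, y = -6 - 80t for integer t.
-1078 ≤ 70 + 917t ≤ 4152 gives t ∈ [-1, 4], which is 6 values.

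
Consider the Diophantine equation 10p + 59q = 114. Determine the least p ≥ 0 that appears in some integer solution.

gcd(59, 10):
  59 = 5*10 + 9
  10 = 1*9 + 1
  9 = 9*1
so gcd(59, 10) = 1.
1 divides 114, so solutions exist.
Back-substitute for Bézout coefficients:
  1 = 10 - 1*9
  ... = 10*(6) + 59*(-1)
Scale by 114/1 = 114: (p₀, q₀) = (684, -114).
General solution: p = 684 + 59t, q = -114 - 10t for integer t.
p ≥ 0: smallest is 684 mod 59 = 35 (at t = -11), with q = -4.

35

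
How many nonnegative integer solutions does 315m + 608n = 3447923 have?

18

gcd(608, 315) = 1.
By Bézout, 315×(83) + 608×(-43) = 1.
One solution: (521, 5401).
General: m = 521 + 608t, n = 5401 - 315t.
m ≥ 0 ⇒ t ≥ 0; n ≥ 0 ⇒ t ≤ 17. So t ∈ [0, 17]: 18 solutions.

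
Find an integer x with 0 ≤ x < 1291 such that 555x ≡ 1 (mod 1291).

gcd(1291, 555):
  1291 = 2*555 + 181
  555 = 3*181 + 12
  181 = 15*12 + 1
  12 = 12*1
so gcd(1291, 555) = 1.
Back-substitute for Bézout coefficients:
  1 = 181 - 15*12
  ... = 555*(-107) + 1291*(46)
So 555*-107 ≡ 1 (mod 1291), and -107 mod 1291 = 1184.

1184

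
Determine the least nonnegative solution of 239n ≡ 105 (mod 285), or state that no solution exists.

gcd(285, 239) = 1.
1 divides 105, so solutions exist.
By Bézout, 239·(-31) + 285·(26) = 1.
So 239·(-31) ≡ 1 (mod 285); multiply by 105: n ≡ -3255 (mod 285).
Smallest nonnegative: n = -3255 mod 285 = 165.

165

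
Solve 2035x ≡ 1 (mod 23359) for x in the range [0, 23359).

12351

gcd(23359, 2035):
  23359 = 11·2035 + 974
  2035 = 2·974 + 87
  974 = 11·87 + 17
  87 = 5·17 + 2
  17 = 8·2 + 1
  2 = 2·1
so gcd(23359, 2035) = 1.
Back-substitute for Bézout coefficients:
  1 = 17 - 8·2
  ... = 2035·(-11008) + 23359·(959)
So 2035·-11008 ≡ 1 (mod 23359), and -11008 mod 23359 = 12351.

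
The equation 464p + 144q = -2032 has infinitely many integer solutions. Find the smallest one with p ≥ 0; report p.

4

gcd(464, 144):
  464 = 3·144 + 32
  144 = 4·32 + 16
  32 = 2·16
so gcd(464, 144) = 16.
16 divides -2032, so solutions exist.
Back-substitute for Bézout coefficients:
  16 = 144 - 4·32
  ... = 464·(-4) + 144·(13)
Scale by -2032/16 = -127: (p₀, q₀) = (508, -1651).
General solution: p = 508 + 9t, q = -1651 - 29t for integer t.
p ≥ 0: smallest is 508 mod 9 = 4 (at t = -56), with q = -27.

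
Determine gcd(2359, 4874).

gcd(4874, 2359) = 1  (4874 = 2×2359 + 156, 2359 = 15×156 + 19, 156 = 8×19 + 4, 19 = 4×4 + 3, 4 = 1×3 + 1, 3 = 3×1).

1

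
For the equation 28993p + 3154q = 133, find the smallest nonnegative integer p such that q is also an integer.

gcd(28993, 3154):
  28993 = 9×3154 + 607
  3154 = 5×607 + 119
  607 = 5×119 + 12
  119 = 9×12 + 11
  12 = 1×11 + 1
  11 = 11×1
so gcd(28993, 3154) = 1.
1 divides 133, so solutions exist.
Back-substitute for Bézout coefficients:
  1 = 12 - 1×11
  ... = 28993×(265) + 3154×(-2436)
Scale by 133/1 = 133: (p₀, q₀) = (35245, -323988).
General solution: p = 35245 + 3154t, q = -323988 - 28993t for integer t.
p ≥ 0: smallest is 35245 mod 3154 = 551 (at t = -11), with q = -5065.

551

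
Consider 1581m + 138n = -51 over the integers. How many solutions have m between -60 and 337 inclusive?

9

gcd(1581, 138) = 3  (1581 = 11·138 + 63, 138 = 2·63 + 12, 63 = 5·12 + 3, 12 = 4·3).
Back-substituting, 1581·(11) + 138·(-126) = 3.
Scale by -17: particular solution (-187, 2142); reduce m mod 46: (43, -493).
General solution: m = 43 + 46t, n = -493 - 527t for integer t.
-60 ≤ 43 + 46t ≤ 337 gives t ∈ [-2, 6], which is 9 values.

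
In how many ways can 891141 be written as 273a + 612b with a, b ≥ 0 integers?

16

gcd(612, 273):
  612 = 2×273 + 66
  273 = 4×66 + 9
  66 = 7×9 + 3
  9 = 3×3
so gcd(612, 273) = 3.
Back-substitute for Bézout coefficients:
  3 = 66 - 7×9
  ... = 273×(-65) + 612×(29)
Scale by 297047: one solution is (-19308055, 8614363). Reduce a mod 204: (137, 1395).
General: a = 137 + 204t, b = 1395 - 91t.
a ≥ 0 ⇒ t ≥ 0; b ≥ 0 ⇒ t ≤ 15. So t ∈ [0, 15]: 16 solutions.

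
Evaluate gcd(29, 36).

1

gcd(36, 29):
  36 = 1*29 + 7
  29 = 4*7 + 1
  7 = 7*1
so gcd(36, 29) = 1.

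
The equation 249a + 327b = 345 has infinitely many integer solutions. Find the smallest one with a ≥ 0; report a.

92

gcd(327, 249):
  327 = 1·249 + 78
  249 = 3·78 + 15
  78 = 5·15 + 3
  15 = 5·3
so gcd(327, 249) = 3.
3 divides 345, so solutions exist.
Back-substitute for Bézout coefficients:
  3 = 78 - 5·15
  ... = 249·(-21) + 327·(16)
Scale by 345/3 = 115: (a₀, b₀) = (-2415, 1840).
General solution: a = -2415 + 109t, b = 1840 - 83t for integer t.
a ≥ 0: smallest is -2415 mod 109 = 92 (at t = 23), with b = -69.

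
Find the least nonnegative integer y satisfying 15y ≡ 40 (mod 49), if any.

gcd(49, 15) = 1.
1 divides 40, so solutions exist.
By Bézout, 15*(-13) + 49*(4) = 1.
So 15*(-13) ≡ 1 (mod 49); multiply by 40: y ≡ -520 (mod 49).
Smallest nonnegative: y = -520 mod 49 = 19.

19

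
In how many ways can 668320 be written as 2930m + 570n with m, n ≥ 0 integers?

4

gcd(2930, 570) = 10.
By Bézout, 2930×(-7) + 570×(36) = 10.
One solution: (32, 1008).
General: m = 32 + 57t, n = 1008 - 293t.
m ≥ 0 ⇒ t ≥ 0; n ≥ 0 ⇒ t ≤ 3. So t ∈ [0, 3]: 4 solutions.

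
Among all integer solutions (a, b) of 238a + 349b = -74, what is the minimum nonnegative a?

117

gcd(349, 238):
  349 = 1×238 + 111
  238 = 2×111 + 16
  111 = 6×16 + 15
  16 = 1×15 + 1
  15 = 15×1
so gcd(349, 238) = 1.
1 divides -74, so solutions exist.
Back-substitute for Bézout coefficients:
  1 = 16 - 1×15
  ... = 238×(22) + 349×(-15)
Scale by -74/1 = -74: (a₀, b₀) = (-1628, 1110).
General solution: a = -1628 + 349t, b = 1110 - 238t for integer t.
a ≥ 0: smallest is -1628 mod 349 = 117 (at t = 5), with b = -80.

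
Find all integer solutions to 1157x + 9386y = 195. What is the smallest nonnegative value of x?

349

gcd(9386, 1157):
  9386 = 8×1157 + 130
  1157 = 8×130 + 117
  130 = 1×117 + 13
  117 = 9×13
so gcd(9386, 1157) = 13.
13 divides 195, so solutions exist.
Back-substitute for Bézout coefficients:
  13 = 130 - 1×117
  ... = 1157×(-73) + 9386×(9)
Scale by 195/13 = 15: (x₀, y₀) = (-1095, 135).
General solution: x = -1095 + 722t, y = 135 - 89t for integer t.
x ≥ 0: smallest is -1095 mod 722 = 349 (at t = 2), with y = -43.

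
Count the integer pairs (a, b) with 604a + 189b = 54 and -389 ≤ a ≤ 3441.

gcd(604, 189):
  604 = 3·189 + 37
  189 = 5·37 + 4
  37 = 9·4 + 1
  4 = 4·1
so gcd(604, 189) = 1.
Back-substitute for Bézout coefficients:
  1 = 37 - 9·4
  ... = 604·(46) + 189·(-147)
Scale by 54: particular solution (2484, -7938); reduce a mod 189: (27, -86).
General solution: a = 27 + 189t, b = -86 - 604t for integer t.
-389 ≤ 27 + 189t ≤ 3441 gives t ∈ [-2, 18], which is 21 values.

21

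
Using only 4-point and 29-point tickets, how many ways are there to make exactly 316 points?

3

Need nonnegative integers with 4j + 29k = 316.
gcd(4, 29) = 1, and 4·(-7) + 29·(1) = 1.
So (j₀, k₀) = (-2212, 316); general j = -2212 + 29t, k = 316 - 4t.
j ≥ 0 ⇒ t ≥ 77; k ≥ 0 ⇒ t ≤ 79. That's 3 values of t.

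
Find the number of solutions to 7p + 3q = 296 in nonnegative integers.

14

gcd(7, 3):
  7 = 2*3 + 1
  3 = 3*1
so gcd(7, 3) = 1.
Back-substitute for Bézout coefficients:
  1 = 7 - 2*3
  ... = 7*(1) + 3*(-2)
Scale by 296: one solution is (296, -592). Reduce p mod 3: (2, 94).
General: p = 2 + 3t, q = 94 - 7t.
p ≥ 0 ⇒ t ≥ 0; q ≥ 0 ⇒ t ≤ 13. So t ∈ [0, 13]: 14 solutions.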